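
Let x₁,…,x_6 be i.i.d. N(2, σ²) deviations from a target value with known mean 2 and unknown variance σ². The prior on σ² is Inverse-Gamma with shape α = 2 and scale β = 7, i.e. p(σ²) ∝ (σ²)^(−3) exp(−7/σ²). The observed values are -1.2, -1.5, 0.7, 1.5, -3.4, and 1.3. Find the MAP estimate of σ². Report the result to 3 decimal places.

Sum of squared deviations about the known mean: SS = (-1.2−2)² + (-1.5−2)² + (0.7−2)² + (1.5−2)² + (-3.4−2)² + (1.3−2)² = 54.08.
The Normal likelihood contributes (σ²)^(−n/2) exp(−SS/(2σ²)), so the posterior is Inverse-Gamma(α + n/2, β + SS/2) = Inverse-Gamma(5, 34.04).
The mode of Inverse-Gamma(a, b) is b/(a+1) = 34.04/6 ≈ 5.673.

σ̂²_MAP = 5.673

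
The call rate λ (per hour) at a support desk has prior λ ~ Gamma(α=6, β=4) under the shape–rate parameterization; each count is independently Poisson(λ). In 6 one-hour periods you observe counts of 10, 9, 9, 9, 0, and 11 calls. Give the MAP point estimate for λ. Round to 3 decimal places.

Σxᵢ = 10+9+9+9+0+11 = 48, with n = 6.
Posterior ∝ λ^5e^(−4λ) · λ^48e^(−6λ) = λ^53e^(−10λ), i.e. Gamma(shape=54, rate=10).
The mode of a Gamma(a, b) with a ≥ 1 (shape–rate) is (a−1)/b = 53/10 ≈ 5.300.

λ̂_MAP = 5.300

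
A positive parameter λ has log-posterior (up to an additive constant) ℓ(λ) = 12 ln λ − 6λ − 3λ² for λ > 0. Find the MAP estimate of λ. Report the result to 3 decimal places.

ℓ'(λ) = 12/λ − 6 − 6λ. Setting this to zero and multiplying by λ: 6λ² + 6λ − 12 = 0.
λ = (−6 + √(6² + 4·6·12)) / (2·6) = (−6 + √324) / 12 = (−6 + 18)/12 = 1.
ℓ''(λ) = −12/λ² − 6 < 0, confirming a maximum.

λ̂_MAP = 1.000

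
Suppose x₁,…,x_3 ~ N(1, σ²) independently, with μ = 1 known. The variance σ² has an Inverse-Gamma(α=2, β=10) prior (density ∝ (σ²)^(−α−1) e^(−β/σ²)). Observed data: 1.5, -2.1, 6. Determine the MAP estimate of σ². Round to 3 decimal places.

Sum of squared deviations about the known mean: SS = (1.5−1)² + (-2.1−1)² + (6−1)² = 34.86.
The Normal likelihood contributes (σ²)^(−n/2) exp(−SS/(2σ²)), so the posterior is Inverse-Gamma(α + n/2, β + SS/2) = Inverse-Gamma(3.5, 27.43).
The mode of Inverse-Gamma(a, b) is b/(a+1) = 27.43/4.5 ≈ 6.096.

σ̂²_MAP = 6.096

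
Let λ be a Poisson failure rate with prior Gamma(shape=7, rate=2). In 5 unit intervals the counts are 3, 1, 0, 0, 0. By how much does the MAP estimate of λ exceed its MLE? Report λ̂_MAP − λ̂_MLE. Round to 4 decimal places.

Σxᵢ = 4. Posterior is Gamma(11, 7); MAP = (11−1)/7 = 10/7 ≈ 1.42857.
MLE = x̄ = 4/5 ≈ 0.80000.
Difference = 10/7 − 4/5 = 22/35 ≈ 0.6286.

MAP − MLE = 0.6286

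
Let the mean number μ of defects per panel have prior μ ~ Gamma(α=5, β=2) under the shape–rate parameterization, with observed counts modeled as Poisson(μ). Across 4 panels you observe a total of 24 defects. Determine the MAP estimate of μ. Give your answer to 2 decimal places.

Σxᵢ = 24, n = 4.
Posterior ∝ μ^4e^(−2μ) · μ^24e^(−4μ) = μ^28e^(−6μ), i.e. Gamma(shape=29, rate=6).
The mode of a Gamma(a, b) with a ≥ 1 (shape–rate) is (a−1)/b = 28/6 ≈ 4.67.

μ̂_MAP = 4.67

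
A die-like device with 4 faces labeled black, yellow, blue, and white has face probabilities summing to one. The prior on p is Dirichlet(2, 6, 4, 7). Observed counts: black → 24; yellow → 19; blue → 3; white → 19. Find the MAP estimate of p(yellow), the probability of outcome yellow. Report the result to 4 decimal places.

The posterior is Dirichlet(αᵢ + nᵢ) = Dirichlet(26, 25, 7, 26).
For a Dirichlet(a₁,…,a_K) with all aᵢ > 1, the mode has j-th component (aⱼ − 1)/(Σaᵢ − K).
Here Σaᵢ = 84 and K = 4, so p(yellow) = (25 − 1)/(84 − 4) = 24/80 ≈ 0.3000.

MAP estimate of p(yellow) = 0.3000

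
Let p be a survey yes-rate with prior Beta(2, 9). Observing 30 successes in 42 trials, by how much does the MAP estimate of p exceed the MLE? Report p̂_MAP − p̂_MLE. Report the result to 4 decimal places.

Posterior is Beta(32, 21); MAP = (32−1)/(53−2) = 31/51 ≈ 0.60784.
MLE ignores the prior: p̂_MLE = k/n = 30/42 ≈ 0.71429.
Difference = 31/51 − 30/42 = -38/357 ≈ -0.1064.

MAP − MLE = -0.1064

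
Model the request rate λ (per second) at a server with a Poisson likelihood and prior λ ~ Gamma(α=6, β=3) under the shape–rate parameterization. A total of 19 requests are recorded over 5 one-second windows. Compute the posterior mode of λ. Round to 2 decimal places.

λ̂_MAP = 3.00

Σxᵢ = 19, n = 5.
Posterior ∝ λ^5e^(−3λ) · λ^19e^(−5λ) = λ^24e^(−8λ), i.e. Gamma(shape=25, rate=8).
The mode of a Gamma(a, b) with a ≥ 1 (shape–rate) is (a−1)/b = 24/8 ≈ 3.00.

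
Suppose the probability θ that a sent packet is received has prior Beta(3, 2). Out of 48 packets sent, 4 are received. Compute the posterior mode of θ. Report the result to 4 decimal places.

Prior: Beta(3, 2).
Data: 4 successes in 48 trials. The binomial likelihood contributes θ^4(1−θ)^44, so the posterior is Beta(3+4, 2+44) = Beta(7, 46).
For Beta(a, b) with a, b > 1 the mode is (a−1)/(a+b−2) = 6/51 ≈ 0.1176.

θ̂_MAP = 0.1176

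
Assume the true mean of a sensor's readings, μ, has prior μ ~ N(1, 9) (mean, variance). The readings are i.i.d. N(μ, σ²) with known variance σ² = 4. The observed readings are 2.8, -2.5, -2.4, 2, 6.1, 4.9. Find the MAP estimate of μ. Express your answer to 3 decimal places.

n = 6; x̄ = (2.8 + (-2.5) + (-2.4) + 2 + 6.1 + 4.9)/6 = 10.9/6 = 109/60 ≈ 1.8167.
For a Normal prior and Normal likelihood with known variance, the posterior is Normal; its mode equals its mean, the precision-weighted average.
Prior precision 1/σ₀² = 1/9; data precision n/σ² = 6/4 = 1.5.
μ̂ = ((1/9)·1 + 1.5·(109/60)) / (1/9 + 1.5) = (1021/360)/(29/18) = 1021/580 ≈ 1.760.

μ̂_MAP = 1.760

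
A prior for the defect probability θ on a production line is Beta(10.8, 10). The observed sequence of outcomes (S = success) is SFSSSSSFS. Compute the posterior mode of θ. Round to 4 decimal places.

Prior: Beta(10.8, 10).
Data: 7 successes in 9 trials (from the sequence). The binomial likelihood contributes θ^7(1−θ)^2, so the posterior is Beta(10.8+7, 10+2) = Beta(17.8, 12).
For Beta(a, b) with a, b > 1 the mode is (a−1)/(a+b−2) = 16.8/27.8 ≈ 0.6043.

θ̂_MAP = 0.6043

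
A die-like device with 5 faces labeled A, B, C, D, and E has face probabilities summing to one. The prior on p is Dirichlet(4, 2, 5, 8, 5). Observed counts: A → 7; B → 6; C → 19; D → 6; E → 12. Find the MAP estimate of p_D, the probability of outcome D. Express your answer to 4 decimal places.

The posterior is Dirichlet(αᵢ + nᵢ) = Dirichlet(11, 8, 24, 14, 17).
For a Dirichlet(a₁,…,a_K) with all aᵢ > 1, the mode has j-th component (aⱼ − 1)/(Σaᵢ − K).
Here Σaᵢ = 74 and K = 5, so p_D = (14 − 1)/(74 − 5) = 13/69 ≈ 0.1884.

MAP estimate of p_D = 0.1884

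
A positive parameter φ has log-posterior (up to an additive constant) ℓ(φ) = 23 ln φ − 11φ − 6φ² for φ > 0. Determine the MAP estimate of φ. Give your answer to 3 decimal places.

ℓ'(φ) = 23/φ − 11 − 12φ. Setting this to zero and multiplying by φ: 12φ² + 11φ − 23 = 0.
φ = (−11 + √(11² + 4·12·23)) / (2·12) = (−11 + √1225) / 24 = (−11 + 35)/24 = 1.
ℓ''(φ) = −23/φ² − 12 < 0, confirming a maximum.

φ̂_MAP = 1.000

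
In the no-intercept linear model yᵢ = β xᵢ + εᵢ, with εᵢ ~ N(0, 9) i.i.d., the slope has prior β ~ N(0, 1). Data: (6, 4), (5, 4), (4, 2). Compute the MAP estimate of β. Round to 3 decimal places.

β̂_MAP = 0.605

log p(β | y) = −Σ(yᵢ − βxᵢ)²/(2·9) − β²/(2·1) + const.
Setting the derivative to zero: Σxᵢ(yᵢ − βxᵢ)/9 − β/1 = 0, so β = Σxᵢyᵢ / (Σxᵢ² + σ²/τ²).
Σxᵢyᵢ = 6·4 + 5·4 + 4·2 = 52; Σxᵢ² = 77; σ²/τ² = 9.
β̂_MAP = 52 / (77 + 9) = 52/86 ≈ 0.605.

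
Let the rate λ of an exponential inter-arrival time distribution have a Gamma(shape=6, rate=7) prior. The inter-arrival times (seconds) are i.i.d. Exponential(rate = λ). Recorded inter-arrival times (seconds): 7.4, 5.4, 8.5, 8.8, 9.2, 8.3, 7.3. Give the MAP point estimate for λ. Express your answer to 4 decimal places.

λ̂_MAP = 0.1939

The Exponential(rate=λ) likelihood is ∝ λ^n e^(−λΣtᵢ). Here n = 7 and Σtᵢ = 7.4 + 5.4 + 8.5 + 8.8 + 9.2 + 8.3 + 7.3 = 54.9.
Posterior ∝ λ^5e^(−7λ) · λ^7e^(−54.9λ) = λ^12e^(−61.9λ), i.e. Gamma(13, 61.9).
Mode = (a−1)/b = 12/61.9 ≈ 0.1939.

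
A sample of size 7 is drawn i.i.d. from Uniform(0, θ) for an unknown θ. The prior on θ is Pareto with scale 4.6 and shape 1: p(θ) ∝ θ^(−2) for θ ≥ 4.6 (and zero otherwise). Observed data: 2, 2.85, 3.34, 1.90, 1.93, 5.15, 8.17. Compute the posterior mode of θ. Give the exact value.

The Uniform(0, θ) likelihood is θ^(−n) for θ ≥ max(xᵢ), zero otherwise. Here max(xᵢ) = 8.17.
Posterior ∝ θ^(−2) · θ^(−7) = θ^(−9) on θ ≥ max(4.6, 8.17) = 8.17.
This density is strictly decreasing in θ, so the posterior mode lies at the lower boundary of the support.

θ̂_MAP = 8.17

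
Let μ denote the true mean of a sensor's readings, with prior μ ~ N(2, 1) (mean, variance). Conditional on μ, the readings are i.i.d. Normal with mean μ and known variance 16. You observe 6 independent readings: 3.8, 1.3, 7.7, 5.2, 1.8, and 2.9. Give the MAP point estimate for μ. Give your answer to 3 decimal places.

n = 6; x̄ = (3.8 + 1.3 + 7.7 + 5.2 + 1.8 + 2.9)/6 = 22.7/6 = 227/60 ≈ 3.7833.
For a Normal prior and Normal likelihood with known variance, the posterior is Normal; its mode equals its mean, the precision-weighted average.
Prior precision 1/σ₀² = 1/1 = 1; data precision n/σ² = 6/16 = 0.375.
μ̂ = (1·2 + 0.375·(227/60)) / (1 + 0.375) = 3.41875/1.375 = 547/220 ≈ 2.486.

μ̂_MAP = 2.486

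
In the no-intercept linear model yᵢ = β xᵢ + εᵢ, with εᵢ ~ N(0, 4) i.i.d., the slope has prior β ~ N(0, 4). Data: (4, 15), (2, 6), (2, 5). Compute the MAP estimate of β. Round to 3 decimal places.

β̂_MAP = 3.280

log p(β | y) = −Σ(yᵢ − βxᵢ)²/(2·4) − β²/(2·4) + const.
Setting the derivative to zero: Σxᵢ(yᵢ − βxᵢ)/4 − β/4 = 0, so β = Σxᵢyᵢ / (Σxᵢ² + σ²/τ²).
Σxᵢyᵢ = 4·15 + 2·6 + 2·5 = 82; Σxᵢ² = 24; σ²/τ² = 1.
β̂_MAP = 82 / (24 + 1) = 82/25 ≈ 3.280.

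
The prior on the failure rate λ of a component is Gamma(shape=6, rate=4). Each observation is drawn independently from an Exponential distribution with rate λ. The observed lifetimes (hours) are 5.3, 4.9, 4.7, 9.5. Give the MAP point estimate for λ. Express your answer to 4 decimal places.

The Exponential(rate=λ) likelihood is ∝ λ^n e^(−λΣtᵢ). Here n = 4 and Σtᵢ = 5.3 + 4.9 + 4.7 + 9.5 = 24.4.
Posterior ∝ λ^5e^(−4λ) · λ^4e^(−24.4λ) = λ^9e^(−28.4λ), i.e. Gamma(10, 28.4).
Mode = (a−1)/b = 9/28.4 ≈ 0.3169.

λ̂_MAP = 0.3169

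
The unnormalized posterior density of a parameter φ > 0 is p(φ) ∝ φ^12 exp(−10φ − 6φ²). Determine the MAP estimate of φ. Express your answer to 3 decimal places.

φ̂_MAP = 0.667

ℓ'(φ) = 12/φ − 10 − 12φ. Setting this to zero and multiplying by φ: 12φ² + 10φ − 12 = 0.
φ = (−10 + √(10² + 4·12·12)) / (2·12) = (−10 + √676) / 24 = (−10 + 26)/24 = 2/3.
ℓ''(φ) = −12/φ² − 12 < 0, confirming a maximum.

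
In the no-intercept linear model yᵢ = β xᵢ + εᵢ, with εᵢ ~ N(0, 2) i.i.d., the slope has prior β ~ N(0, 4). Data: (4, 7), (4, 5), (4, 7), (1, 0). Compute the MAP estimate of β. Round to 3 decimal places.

β̂_MAP = 1.535

log p(β | y) = −Σ(yᵢ − βxᵢ)²/(2·2) − β²/(2·4) + const.
Setting the derivative to zero: Σxᵢ(yᵢ − βxᵢ)/2 − β/4 = 0, so β = Σxᵢyᵢ / (Σxᵢ² + σ²/τ²).
Σxᵢyᵢ = 4·7 + 4·5 + 4·7 + 1·0 = 76; Σxᵢ² = 49; σ²/τ² = 0.5.
β̂_MAP = 76 / (49 + 0.5) = 76/49.5 ≈ 1.535.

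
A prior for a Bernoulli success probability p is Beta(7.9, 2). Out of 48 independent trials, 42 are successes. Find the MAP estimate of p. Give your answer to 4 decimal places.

Prior: Beta(7.9, 2).
Data: 42 successes in 48 trials. The binomial likelihood contributes p^42(1−p)^6, so the posterior is Beta(7.9+42, 2+6) = Beta(49.9, 8).
For Beta(a, b) with a, b > 1 the mode is (a−1)/(a+b−2) = 48.9/55.9 ≈ 0.8748.

p̂_MAP = 0.8748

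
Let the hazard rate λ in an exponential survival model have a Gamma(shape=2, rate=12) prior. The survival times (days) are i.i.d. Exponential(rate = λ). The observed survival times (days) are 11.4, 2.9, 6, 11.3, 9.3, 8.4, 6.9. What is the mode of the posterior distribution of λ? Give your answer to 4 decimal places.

λ̂_MAP = 0.1173

The Exponential(rate=λ) likelihood is ∝ λ^n e^(−λΣtᵢ). Here n = 7 and Σtᵢ = 11.4 + 2.9 + 6 + 11.3 + 9.3 + 8.4 + 6.9 = 56.2.
Posterior ∝ λe^(−12λ) · λ^7e^(−56.2λ) = λ^8e^(−68.2λ), i.e. Gamma(9, 68.2).
Mode = (a−1)/b = 8/68.2 ≈ 0.1173.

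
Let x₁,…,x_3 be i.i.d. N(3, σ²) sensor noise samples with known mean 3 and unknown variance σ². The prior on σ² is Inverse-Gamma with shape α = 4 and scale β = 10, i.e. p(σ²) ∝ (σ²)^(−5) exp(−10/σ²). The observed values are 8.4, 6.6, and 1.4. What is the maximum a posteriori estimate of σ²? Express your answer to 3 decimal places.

Sum of squared deviations about the known mean: SS = (8.4−3)² + (6.6−3)² + (1.4−3)² = 44.68.
The Normal likelihood contributes (σ²)^(−n/2) exp(−SS/(2σ²)), so the posterior is Inverse-Gamma(α + n/2, β + SS/2) = Inverse-Gamma(5.5, 32.34).
The mode of Inverse-Gamma(a, b) is b/(a+1) = 32.34/6.5 ≈ 4.975.

σ̂²_MAP = 4.975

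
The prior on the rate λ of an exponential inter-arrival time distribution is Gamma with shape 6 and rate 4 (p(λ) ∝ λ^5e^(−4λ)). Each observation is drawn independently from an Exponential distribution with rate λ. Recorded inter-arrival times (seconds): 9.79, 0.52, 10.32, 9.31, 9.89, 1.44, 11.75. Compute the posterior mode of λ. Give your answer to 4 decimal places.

The Exponential(rate=λ) likelihood is ∝ λ^n e^(−λΣtᵢ). Here n = 7 and Σtᵢ = 9.79 + 0.52 + 10.32 + 9.31 + 9.89 + 1.44 + 11.75 = 53.02.
Posterior ∝ λ^5e^(−4λ) · λ^7e^(−53.02λ) = λ^12e^(−57.02λ), i.e. Gamma(13, 57.02).
Mode = (a−1)/b = 12/57.02 ≈ 0.2105.

λ̂_MAP = 0.2105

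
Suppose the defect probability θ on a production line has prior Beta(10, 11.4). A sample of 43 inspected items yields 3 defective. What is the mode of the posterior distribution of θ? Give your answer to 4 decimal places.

Prior: Beta(10, 11.4).
Data: 3 successes in 43 trials. The binomial likelihood contributes θ^3(1−θ)^40, so the posterior is Beta(10+3, 11.4+40) = Beta(13, 51.4).
For Beta(a, b) with a, b > 1 the mode is (a−1)/(a+b−2) = 12/62.4 ≈ 0.1923.

θ̂_MAP = 0.1923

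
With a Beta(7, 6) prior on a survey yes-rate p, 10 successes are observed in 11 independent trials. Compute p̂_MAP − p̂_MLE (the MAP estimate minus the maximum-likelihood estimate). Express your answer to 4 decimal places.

MAP − MLE = -0.1818

Posterior is Beta(17, 7); MAP = (17−1)/(24−2) = 16/22 ≈ 0.72727.
MLE ignores the prior: p̂_MLE = k/n = 10/11 ≈ 0.90909.
Difference = 16/22 − 10/11 = -2/11 ≈ -0.1818.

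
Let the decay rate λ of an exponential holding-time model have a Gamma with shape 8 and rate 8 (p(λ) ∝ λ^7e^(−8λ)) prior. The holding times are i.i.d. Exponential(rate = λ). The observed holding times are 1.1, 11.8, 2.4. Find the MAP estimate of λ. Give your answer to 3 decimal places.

The Exponential(rate=λ) likelihood is ∝ λ^n e^(−λΣtᵢ). Here n = 3 and Σtᵢ = 1.1 + 11.8 + 2.4 = 15.3.
Posterior ∝ λ^7e^(−8λ) · λ^3e^(−15.3λ) = λ^10e^(−23.3λ), i.e. Gamma(11, 23.3).
Mode = (a−1)/b = 10/23.3 ≈ 0.429.

λ̂_MAP = 0.429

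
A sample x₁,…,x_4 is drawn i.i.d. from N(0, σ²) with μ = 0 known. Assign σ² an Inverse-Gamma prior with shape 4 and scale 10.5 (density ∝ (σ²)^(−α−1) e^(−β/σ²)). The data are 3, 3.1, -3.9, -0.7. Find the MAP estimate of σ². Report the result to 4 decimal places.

σ̂²_MAP = 3.9507

Sum of squared deviations about the known mean: SS = (3−0)² + (3.1−0)² + (-3.9−0)² + (-0.7−0)² = 34.31.
The Normal likelihood contributes (σ²)^(−n/2) exp(−SS/(2σ²)), so the posterior is Inverse-Gamma(α + n/2, β + SS/2) = Inverse-Gamma(6, 27.655).
The mode of Inverse-Gamma(a, b) is b/(a+1) = 27.655/7 ≈ 3.9507.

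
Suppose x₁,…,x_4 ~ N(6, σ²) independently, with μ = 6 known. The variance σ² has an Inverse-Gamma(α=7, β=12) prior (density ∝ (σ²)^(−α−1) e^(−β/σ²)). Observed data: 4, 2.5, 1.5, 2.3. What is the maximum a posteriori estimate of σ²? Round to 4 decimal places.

σ̂²_MAP = 3.7095

Sum of squared deviations about the known mean: SS = (4−6)² + (2.5−6)² + (1.5−6)² + (2.3−6)² = 50.19.
The Normal likelihood contributes (σ²)^(−n/2) exp(−SS/(2σ²)), so the posterior is Inverse-Gamma(α + n/2, β + SS/2) = Inverse-Gamma(9, 37.095).
The mode of Inverse-Gamma(a, b) is b/(a+1) = 37.095/10 ≈ 3.7095.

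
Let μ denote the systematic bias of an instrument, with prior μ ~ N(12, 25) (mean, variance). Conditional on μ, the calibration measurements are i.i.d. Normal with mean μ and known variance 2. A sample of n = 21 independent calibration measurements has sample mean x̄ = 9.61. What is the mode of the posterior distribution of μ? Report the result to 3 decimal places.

n = 21, x̄ = 9.61.
For a Normal prior and Normal likelihood with known variance, the posterior is Normal; its mode equals its mean, the precision-weighted average.
Prior precision 1/σ₀² = 1/25 = 0.04; data precision n/σ² = 21/2 = 10.5.
μ̂ = (0.04·12 + 10.5·9.61) / (0.04 + 10.5) = 101.385/10.54 = 20277/2108 ≈ 9.619.

μ̂_MAP = 9.619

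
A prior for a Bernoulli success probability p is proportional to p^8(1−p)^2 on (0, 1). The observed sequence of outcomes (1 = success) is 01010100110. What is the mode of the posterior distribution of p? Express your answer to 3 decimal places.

The prior density ∝ p^8(1−p)^2 is the kernel of Beta(9, 3).
Data: 5 successes in 11 trials (from the sequence). The binomial likelihood contributes p^5(1−p)^6, so the posterior is Beta(9+5, 3+6) = Beta(14, 9).
For Beta(a, b) with a, b > 1 the mode is (a−1)/(a+b−2) = 13/21 ≈ 0.619.

p̂_MAP = 0.619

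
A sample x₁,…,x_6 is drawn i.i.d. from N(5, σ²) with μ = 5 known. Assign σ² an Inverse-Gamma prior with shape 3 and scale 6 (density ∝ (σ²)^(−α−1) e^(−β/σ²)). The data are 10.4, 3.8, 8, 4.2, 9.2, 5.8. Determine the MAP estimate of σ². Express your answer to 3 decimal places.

σ̂²_MAP = 5.037

Sum of squared deviations about the known mean: SS = (10.4−5)² + (3.8−5)² + (8−5)² + (4.2−5)² + (9.2−5)² + (5.8−5)² = 58.52.
The Normal likelihood contributes (σ²)^(−n/2) exp(−SS/(2σ²)), so the posterior is Inverse-Gamma(α + n/2, β + SS/2) = Inverse-Gamma(6, 35.26).
The mode of Inverse-Gamma(a, b) is b/(a+1) = 35.26/7 ≈ 5.037.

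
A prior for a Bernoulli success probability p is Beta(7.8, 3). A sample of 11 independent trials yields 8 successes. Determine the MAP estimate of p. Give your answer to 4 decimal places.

p̂_MAP = 0.7475

Prior: Beta(7.8, 3).
Data: 8 successes in 11 trials. The binomial likelihood contributes p^8(1−p)^3, so the posterior is Beta(7.8+8, 3+3) = Beta(15.8, 6).
For Beta(a, b) with a, b > 1 the mode is (a−1)/(a+b−2) = 14.8/19.8 ≈ 0.7475.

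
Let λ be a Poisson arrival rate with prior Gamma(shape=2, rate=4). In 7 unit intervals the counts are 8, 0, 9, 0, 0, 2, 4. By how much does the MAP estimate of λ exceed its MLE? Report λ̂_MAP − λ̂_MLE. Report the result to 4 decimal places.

Σxᵢ = 23. Posterior is Gamma(25, 11); MAP = (25−1)/11 = 24/11 ≈ 2.18182.
MLE = x̄ = 23/7 ≈ 3.28571.
Difference = 24/11 − 23/7 = -85/77 ≈ -1.1039.

MAP − MLE = -1.1039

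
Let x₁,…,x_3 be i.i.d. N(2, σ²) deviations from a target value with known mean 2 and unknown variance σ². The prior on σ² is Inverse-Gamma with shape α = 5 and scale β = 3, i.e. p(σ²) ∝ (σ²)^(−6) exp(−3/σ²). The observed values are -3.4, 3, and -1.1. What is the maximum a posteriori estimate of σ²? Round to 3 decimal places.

Sum of squared deviations about the known mean: SS = (-3.4−2)² + (3−2)² + (-1.1−2)² = 39.77.
The Normal likelihood contributes (σ²)^(−n/2) exp(−SS/(2σ²)), so the posterior is Inverse-Gamma(α + n/2, β + SS/2) = Inverse-Gamma(6.5, 22.885).
The mode of Inverse-Gamma(a, b) is b/(a+1) = 22.885/7.5 ≈ 3.051.

σ̂²_MAP = 3.051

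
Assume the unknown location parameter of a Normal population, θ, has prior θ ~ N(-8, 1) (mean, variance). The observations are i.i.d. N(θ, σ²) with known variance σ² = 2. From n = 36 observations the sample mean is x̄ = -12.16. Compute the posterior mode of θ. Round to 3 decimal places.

θ̂_MAP = -11.941

n = 36, x̄ = -12.16.
For a Normal prior and Normal likelihood with known variance, the posterior is Normal; its mode equals its mean, the precision-weighted average.
Prior precision 1/σ₀² = 1/1 = 1; data precision n/σ² = 36/2 = 18.
θ̂ = (1·(-8) + 18·(-12.16)) / (1 + 18) = (-226.88)/19 = -5672/475 ≈ -11.941.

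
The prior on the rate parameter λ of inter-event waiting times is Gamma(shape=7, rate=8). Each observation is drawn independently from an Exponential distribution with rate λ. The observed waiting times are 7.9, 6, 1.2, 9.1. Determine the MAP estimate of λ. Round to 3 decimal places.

The Exponential(rate=λ) likelihood is ∝ λ^n e^(−λΣtᵢ). Here n = 4 and Σtᵢ = 7.9 + 6 + 1.2 + 9.1 = 24.2.
Posterior ∝ λ^6e^(−8λ) · λ^4e^(−24.2λ) = λ^10e^(−32.2λ), i.e. Gamma(11, 32.2).
Mode = (a−1)/b = 10/32.2 ≈ 0.311.

λ̂_MAP = 0.311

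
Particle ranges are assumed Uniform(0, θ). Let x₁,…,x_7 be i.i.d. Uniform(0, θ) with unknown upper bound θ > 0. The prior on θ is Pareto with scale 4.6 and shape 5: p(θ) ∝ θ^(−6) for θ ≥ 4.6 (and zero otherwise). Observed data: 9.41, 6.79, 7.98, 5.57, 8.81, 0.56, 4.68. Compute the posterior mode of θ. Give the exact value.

The Uniform(0, θ) likelihood is θ^(−n) for θ ≥ max(xᵢ), zero otherwise. Here max(xᵢ) = 9.41.
Posterior ∝ θ^(−6) · θ^(−7) = θ^(−13) on θ ≥ max(4.6, 9.41) = 9.41.
This density is strictly decreasing in θ, so the posterior mode lies at the lower boundary of the support.

θ̂_MAP = 9.41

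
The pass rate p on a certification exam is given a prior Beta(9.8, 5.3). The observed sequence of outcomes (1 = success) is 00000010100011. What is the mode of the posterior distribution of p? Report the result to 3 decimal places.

Prior: Beta(9.8, 5.3).
Data: 4 successes in 14 trials (from the sequence). The binomial likelihood contributes p^4(1−p)^10, so the posterior is Beta(9.8+4, 5.3+10) = Beta(13.8, 15.3).
For Beta(a, b) with a, b > 1 the mode is (a−1)/(a+b−2) = 12.8/27.1 ≈ 0.472.

p̂_MAP = 0.472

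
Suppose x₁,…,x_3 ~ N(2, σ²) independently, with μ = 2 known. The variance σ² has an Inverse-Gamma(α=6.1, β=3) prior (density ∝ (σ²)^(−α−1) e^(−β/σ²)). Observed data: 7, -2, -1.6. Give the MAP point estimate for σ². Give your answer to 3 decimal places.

σ̂²_MAP = 3.486

Sum of squared deviations about the known mean: SS = (7−2)² + (-2−2)² + (-1.6−2)² = 53.96.
The Normal likelihood contributes (σ²)^(−n/2) exp(−SS/(2σ²)), so the posterior is Inverse-Gamma(α + n/2, β + SS/2) = Inverse-Gamma(7.6, 29.98).
The mode of Inverse-Gamma(a, b) is b/(a+1) = 29.98/8.6 ≈ 3.486.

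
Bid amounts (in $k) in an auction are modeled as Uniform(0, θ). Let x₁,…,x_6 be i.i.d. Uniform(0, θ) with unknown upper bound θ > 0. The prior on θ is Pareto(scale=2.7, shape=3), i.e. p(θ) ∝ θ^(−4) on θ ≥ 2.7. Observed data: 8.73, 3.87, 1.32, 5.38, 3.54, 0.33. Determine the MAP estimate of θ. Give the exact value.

θ̂_MAP = 8.73

The Uniform(0, θ) likelihood is θ^(−n) for θ ≥ max(xᵢ), zero otherwise. Here max(xᵢ) = 8.73.
Posterior ∝ θ^(−4) · θ^(−6) = θ^(−10) on θ ≥ max(2.7, 8.73) = 8.73.
This density is strictly decreasing in θ, so the posterior mode lies at the lower boundary of the support.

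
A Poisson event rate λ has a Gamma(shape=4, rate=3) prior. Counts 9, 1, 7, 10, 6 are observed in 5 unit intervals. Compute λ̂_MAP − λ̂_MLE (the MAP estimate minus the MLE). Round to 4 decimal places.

Σxᵢ = 33. Posterior is Gamma(37, 8); MAP = (37−1)/8 = 36/8 ≈ 4.50000.
MLE = x̄ = 33/5 ≈ 6.60000.
Difference = 36/8 − 33/5 = -21/10 ≈ -2.1000.

MAP − MLE = -2.1000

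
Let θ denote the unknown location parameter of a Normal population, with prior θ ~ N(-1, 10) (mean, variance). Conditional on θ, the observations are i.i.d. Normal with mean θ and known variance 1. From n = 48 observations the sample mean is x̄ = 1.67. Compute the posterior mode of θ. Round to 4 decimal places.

θ̂_MAP = 1.6644

n = 48, x̄ = 1.67.
For a Normal prior and Normal likelihood with known variance, the posterior is Normal; its mode equals its mean, the precision-weighted average.
Prior precision 1/σ₀² = 1/10 = 0.1; data precision n/σ² = 48/1 = 48.
θ̂ = (0.1·(-1) + 48·1.67) / (0.1 + 48) = 80.06/48.1 = 4003/2405 ≈ 1.6644.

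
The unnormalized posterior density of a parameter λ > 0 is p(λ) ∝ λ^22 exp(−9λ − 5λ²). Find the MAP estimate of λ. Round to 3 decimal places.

ℓ'(λ) = 22/λ − 9 − 10λ. Setting this to zero and multiplying by λ: 10λ² + 9λ − 22 = 0.
λ = (−9 + √(9² + 4·10·22)) / (2·10) = (−9 + √961) / 20 = (−9 + 31)/20 = 11/10.
ℓ''(λ) = −22/λ² − 10 < 0, confirming a maximum.

λ̂_MAP = 1.100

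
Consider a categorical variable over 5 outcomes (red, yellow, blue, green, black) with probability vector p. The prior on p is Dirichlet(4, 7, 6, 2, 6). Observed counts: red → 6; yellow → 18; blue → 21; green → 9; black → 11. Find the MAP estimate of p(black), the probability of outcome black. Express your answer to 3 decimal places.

MAP estimate of p(black) = 0.188

The posterior is Dirichlet(αᵢ + nᵢ) = Dirichlet(10, 25, 27, 11, 17).
For a Dirichlet(a₁,…,a_K) with all aᵢ > 1, the mode has j-th component (aⱼ − 1)/(Σaᵢ − K).
Here Σaᵢ = 90 and K = 5, so p(black) = (17 − 1)/(90 − 5) = 16/85 ≈ 0.188.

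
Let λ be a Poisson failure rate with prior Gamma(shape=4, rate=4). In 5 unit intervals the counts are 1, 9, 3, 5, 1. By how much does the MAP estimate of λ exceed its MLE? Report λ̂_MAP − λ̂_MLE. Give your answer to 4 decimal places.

Σxᵢ = 19. Posterior is Gamma(23, 9); MAP = (23−1)/9 = 22/9 ≈ 2.44444.
MLE = x̄ = 19/5 ≈ 3.80000.
Difference = 22/9 − 19/5 = -61/45 ≈ -1.3556.

MAP − MLE = -1.3556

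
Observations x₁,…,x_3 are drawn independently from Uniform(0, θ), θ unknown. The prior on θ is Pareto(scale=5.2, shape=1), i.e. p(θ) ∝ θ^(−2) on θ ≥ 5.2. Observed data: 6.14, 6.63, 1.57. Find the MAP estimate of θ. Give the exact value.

The Uniform(0, θ) likelihood is θ^(−n) for θ ≥ max(xᵢ), zero otherwise. Here max(xᵢ) = 6.63.
Posterior ∝ θ^(−2) · θ^(−3) = θ^(−5) on θ ≥ max(5.2, 6.63) = 6.63.
This density is strictly decreasing in θ, so the posterior mode lies at the lower boundary of the support.

θ̂_MAP = 6.63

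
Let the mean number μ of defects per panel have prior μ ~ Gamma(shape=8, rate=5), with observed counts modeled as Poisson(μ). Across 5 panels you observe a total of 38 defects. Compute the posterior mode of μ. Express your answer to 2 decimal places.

μ̂_MAP = 4.50

Σxᵢ = 38, n = 5.
Posterior ∝ μ^7e^(−5μ) · μ^38e^(−5μ) = μ^45e^(−10μ), i.e. Gamma(shape=46, rate=10).
The mode of a Gamma(a, b) with a ≥ 1 (shape–rate) is (a−1)/b = 45/10 ≈ 4.50.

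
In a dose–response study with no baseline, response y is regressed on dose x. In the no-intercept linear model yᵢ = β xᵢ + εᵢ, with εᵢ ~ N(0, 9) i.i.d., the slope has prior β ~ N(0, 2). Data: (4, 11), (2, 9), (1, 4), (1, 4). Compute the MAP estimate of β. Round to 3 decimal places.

β̂_MAP = 2.642

log p(β | y) = −Σ(yᵢ − βxᵢ)²/(2·9) − β²/(2·2) + const.
Setting the derivative to zero: Σxᵢ(yᵢ − βxᵢ)/9 − β/2 = 0, so β = Σxᵢyᵢ / (Σxᵢ² + σ²/τ²).
Σxᵢyᵢ = 4·11 + 2·9 + 1·4 + 1·4 = 70; Σxᵢ² = 22; σ²/τ² = 4.5.
β̂_MAP = 70 / (22 + 4.5) = 70/26.5 ≈ 2.642.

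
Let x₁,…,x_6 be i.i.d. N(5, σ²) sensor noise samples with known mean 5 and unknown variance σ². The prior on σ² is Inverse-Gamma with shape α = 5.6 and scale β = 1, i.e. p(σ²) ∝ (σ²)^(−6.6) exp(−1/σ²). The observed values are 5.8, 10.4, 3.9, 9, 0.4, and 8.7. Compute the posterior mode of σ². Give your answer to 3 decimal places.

Sum of squared deviations about the known mean: SS = (5.8−5)² + (10.4−5)² + (3.9−5)² + (9−5)² + (0.4−5)² + (8.7−5)² = 81.86.
The Normal likelihood contributes (σ²)^(−n/2) exp(−SS/(2σ²)), so the posterior is Inverse-Gamma(α + n/2, β + SS/2) = Inverse-Gamma(8.6, 41.93).
The mode of Inverse-Gamma(a, b) is b/(a+1) = 41.93/9.6 ≈ 4.368.

σ̂²_MAP = 4.368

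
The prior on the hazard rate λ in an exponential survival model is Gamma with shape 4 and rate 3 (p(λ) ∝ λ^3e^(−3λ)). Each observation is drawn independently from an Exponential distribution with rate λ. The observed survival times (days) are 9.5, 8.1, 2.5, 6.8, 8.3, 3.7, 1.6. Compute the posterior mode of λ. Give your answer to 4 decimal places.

The Exponential(rate=λ) likelihood is ∝ λ^n e^(−λΣtᵢ). Here n = 7 and Σtᵢ = 9.5 + 8.1 + 2.5 + 6.8 + 8.3 + 3.7 + 1.6 = 40.5.
Posterior ∝ λ^3e^(−3λ) · λ^7e^(−40.5λ) = λ^10e^(−43.5λ), i.e. Gamma(11, 43.5).
Mode = (a−1)/b = 10/43.5 ≈ 0.2299.

λ̂_MAP = 0.2299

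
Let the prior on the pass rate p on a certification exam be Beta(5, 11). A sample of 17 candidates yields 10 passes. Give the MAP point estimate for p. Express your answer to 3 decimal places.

Prior: Beta(5, 11).
Data: 10 successes in 17 trials. The binomial likelihood contributes p^10(1−p)^7, so the posterior is Beta(5+10, 11+7) = Beta(15, 18).
For Beta(a, b) with a, b > 1 the mode is (a−1)/(a+b−2) = 14/31 ≈ 0.452.

p̂_MAP = 0.452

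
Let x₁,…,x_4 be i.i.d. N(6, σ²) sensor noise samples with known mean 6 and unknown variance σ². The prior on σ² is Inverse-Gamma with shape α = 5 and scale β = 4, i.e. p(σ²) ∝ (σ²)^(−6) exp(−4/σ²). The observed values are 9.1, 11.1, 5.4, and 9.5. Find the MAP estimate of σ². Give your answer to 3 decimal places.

σ̂²_MAP = 3.514

Sum of squared deviations about the known mean: SS = (9.1−6)² + (11.1−6)² + (5.4−6)² + (9.5−6)² = 48.23.
The Normal likelihood contributes (σ²)^(−n/2) exp(−SS/(2σ²)), so the posterior is Inverse-Gamma(α + n/2, β + SS/2) = Inverse-Gamma(7, 28.115).
The mode of Inverse-Gamma(a, b) is b/(a+1) = 28.115/8 ≈ 3.514.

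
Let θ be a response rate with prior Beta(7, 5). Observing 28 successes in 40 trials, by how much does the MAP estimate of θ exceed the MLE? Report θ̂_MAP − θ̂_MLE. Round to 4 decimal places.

Posterior is Beta(35, 17); MAP = (35−1)/(52−2) = 34/50 ≈ 0.68000.
MLE ignores the prior: θ̂_MLE = k/n = 28/40 ≈ 0.70000.
Difference = 34/50 − 28/40 = -1/50 ≈ -0.0200.

MAP − MLE = -0.0200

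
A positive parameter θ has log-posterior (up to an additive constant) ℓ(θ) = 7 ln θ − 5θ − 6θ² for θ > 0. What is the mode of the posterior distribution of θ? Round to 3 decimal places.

ℓ'(θ) = 7/θ − 5 − 12θ. Setting this to zero and multiplying by θ: 12θ² + 5θ − 7 = 0.
θ = (−5 + √(5² + 4·12·7)) / (2·12) = (−5 + √361) / 24 = (−5 + 19)/24 = 7/12.
ℓ''(θ) = −7/θ² − 12 < 0, confirming a maximum.

θ̂_MAP = 0.583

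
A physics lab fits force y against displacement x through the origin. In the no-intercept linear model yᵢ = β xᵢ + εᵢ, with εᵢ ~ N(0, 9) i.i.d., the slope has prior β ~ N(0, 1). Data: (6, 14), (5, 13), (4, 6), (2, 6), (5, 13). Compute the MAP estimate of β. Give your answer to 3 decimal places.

log p(β | y) = −Σ(yᵢ − βxᵢ)²/(2·9) − β²/(2·1) + const.
Setting the derivative to zero: Σxᵢ(yᵢ − βxᵢ)/9 − β/1 = 0, so β = Σxᵢyᵢ / (Σxᵢ² + σ²/τ²).
Σxᵢyᵢ = 6·14 + 5·13 + 4·6 + 2·6 + 5·13 = 250; Σxᵢ² = 106; σ²/τ² = 9.
β̂_MAP = 250 / (106 + 9) = 250/115 ≈ 2.174.

β̂_MAP = 2.174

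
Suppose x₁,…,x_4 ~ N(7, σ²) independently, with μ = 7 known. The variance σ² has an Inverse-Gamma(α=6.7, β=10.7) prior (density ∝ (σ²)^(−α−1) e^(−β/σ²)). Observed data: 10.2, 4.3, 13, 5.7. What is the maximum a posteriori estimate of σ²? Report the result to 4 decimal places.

Sum of squared deviations about the known mean: SS = (10.2−7)² + (4.3−7)² + (13−7)² + (5.7−7)² = 55.22.
The Normal likelihood contributes (σ²)^(−n/2) exp(−SS/(2σ²)), so the posterior is Inverse-Gamma(α + n/2, β + SS/2) = Inverse-Gamma(8.7, 38.31).
The mode of Inverse-Gamma(a, b) is b/(a+1) = 38.31/9.7 ≈ 3.9495.

σ̂²_MAP = 3.9495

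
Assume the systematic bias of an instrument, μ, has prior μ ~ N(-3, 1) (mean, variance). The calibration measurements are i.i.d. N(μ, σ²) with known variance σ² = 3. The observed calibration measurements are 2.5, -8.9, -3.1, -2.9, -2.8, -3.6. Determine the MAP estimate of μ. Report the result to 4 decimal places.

n = 6; x̄ = (2.5 + (-8.9) + (-3.1) + (-2.9) + (-2.8) + (-3.6))/6 = -18.8/6 = -47/15 ≈ -3.1333.
For a Normal prior and Normal likelihood with known variance, the posterior is Normal; its mode equals its mean, the precision-weighted average.
Prior precision 1/σ₀² = 1/1 = 1; data precision n/σ² = 6/3 = 2.
μ̂ = (1·(-3) + 2·(-47/15)) / (1 + 2) = (-139/15)/3 = -139/45 ≈ -3.0889.

μ̂_MAP = -3.0889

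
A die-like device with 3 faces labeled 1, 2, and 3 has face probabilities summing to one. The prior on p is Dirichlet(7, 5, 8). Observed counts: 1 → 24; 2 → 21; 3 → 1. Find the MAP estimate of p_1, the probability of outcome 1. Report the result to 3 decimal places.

The posterior is Dirichlet(αᵢ + nᵢ) = Dirichlet(31, 26, 9).
For a Dirichlet(a₁,…,a_K) with all aᵢ > 1, the mode has j-th component (aⱼ − 1)/(Σaᵢ − K).
Here Σaᵢ = 66 and K = 3, so p_1 = (31 − 1)/(66 − 3) = 30/63 ≈ 0.476.

MAP estimate: 0.476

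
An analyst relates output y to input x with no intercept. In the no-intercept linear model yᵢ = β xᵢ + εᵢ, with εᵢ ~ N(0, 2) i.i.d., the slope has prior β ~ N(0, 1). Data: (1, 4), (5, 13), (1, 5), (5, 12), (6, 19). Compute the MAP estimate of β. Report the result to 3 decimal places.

β̂_MAP = 2.756

log p(β | y) = −Σ(yᵢ − βxᵢ)²/(2·2) − β²/(2·1) + const.
Setting the derivative to zero: Σxᵢ(yᵢ − βxᵢ)/2 − β/1 = 0, so β = Σxᵢyᵢ / (Σxᵢ² + σ²/τ²).
Σxᵢyᵢ = 1·4 + 5·13 + 1·5 + 5·12 + 6·19 = 248; Σxᵢ² = 88; σ²/τ² = 2.
β̂_MAP = 248 / (88 + 2) = 248/90 ≈ 2.756.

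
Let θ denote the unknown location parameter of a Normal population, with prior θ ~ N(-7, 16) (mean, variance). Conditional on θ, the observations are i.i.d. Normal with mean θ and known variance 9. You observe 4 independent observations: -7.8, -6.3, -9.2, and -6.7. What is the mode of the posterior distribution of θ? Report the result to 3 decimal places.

θ̂_MAP = -7.438

n = 4; x̄ = ((-7.8) + (-6.3) + (-9.2) + (-6.7))/4 = -30/4 = -7.5.
For a Normal prior and Normal likelihood with known variance, the posterior is Normal; its mode equals its mean, the precision-weighted average.
Prior precision 1/σ₀² = 1/16 = 0.0625; data precision n/σ² = 4/9.
θ̂ = (0.0625·(-7) + (4/9)·(-7.5)) / (0.0625 + 4/9) = (-181/48)/(73/144) = -543/73 ≈ -7.438.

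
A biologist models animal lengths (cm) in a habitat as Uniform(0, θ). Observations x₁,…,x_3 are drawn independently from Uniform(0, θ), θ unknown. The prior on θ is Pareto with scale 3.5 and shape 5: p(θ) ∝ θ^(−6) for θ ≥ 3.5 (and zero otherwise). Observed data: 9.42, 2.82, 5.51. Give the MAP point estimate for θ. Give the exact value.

θ̂_MAP = 9.42

The Uniform(0, θ) likelihood is θ^(−n) for θ ≥ max(xᵢ), zero otherwise. Here max(xᵢ) = 9.42.
Posterior ∝ θ^(−6) · θ^(−3) = θ^(−9) on θ ≥ max(3.5, 9.42) = 9.42.
This density is strictly decreasing in θ, so the posterior mode lies at the lower boundary of the support.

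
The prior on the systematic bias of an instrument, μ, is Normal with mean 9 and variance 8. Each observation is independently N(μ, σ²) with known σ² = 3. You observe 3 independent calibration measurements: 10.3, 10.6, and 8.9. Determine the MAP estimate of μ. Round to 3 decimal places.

n = 3; x̄ = (10.3 + 10.6 + 8.9)/3 = 29.8/3 = 149/15 ≈ 9.9333.
For a Normal prior and Normal likelihood with known variance, the posterior is Normal; its mode equals its mean, the precision-weighted average.
Prior precision 1/σ₀² = 1/8 = 0.125; data precision n/σ² = 3/3 = 1.
μ̂ = (0.125·9 + 1·(149/15)) / (0.125 + 1) = (1327/120)/1.125 = 1327/135 ≈ 9.830.

μ̂_MAP = 9.830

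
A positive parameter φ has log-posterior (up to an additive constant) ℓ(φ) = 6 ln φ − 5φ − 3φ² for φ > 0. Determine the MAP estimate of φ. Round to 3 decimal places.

φ̂_MAP = 0.667

ℓ'(φ) = 6/φ − 5 − 6φ. Setting this to zero and multiplying by φ: 6φ² + 5φ − 6 = 0.
φ = (−5 + √(5² + 4·6·6)) / (2·6) = (−5 + √169) / 12 = (−5 + 13)/12 = 2/3.
ℓ''(φ) = −6/φ² − 6 < 0, confirming a maximum.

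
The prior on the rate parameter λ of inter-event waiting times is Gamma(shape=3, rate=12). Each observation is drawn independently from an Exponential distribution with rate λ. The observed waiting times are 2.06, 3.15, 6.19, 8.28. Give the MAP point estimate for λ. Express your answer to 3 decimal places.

λ̂_MAP = 0.189

The Exponential(rate=λ) likelihood is ∝ λ^n e^(−λΣtᵢ). Here n = 4 and Σtᵢ = 2.06 + 3.15 + 6.19 + 8.28 = 19.68.
Posterior ∝ λ^2e^(−12λ) · λ^4e^(−19.68λ) = λ^6e^(−31.68λ), i.e. Gamma(7, 31.68).
Mode = (a−1)/b = 6/31.68 ≈ 0.189.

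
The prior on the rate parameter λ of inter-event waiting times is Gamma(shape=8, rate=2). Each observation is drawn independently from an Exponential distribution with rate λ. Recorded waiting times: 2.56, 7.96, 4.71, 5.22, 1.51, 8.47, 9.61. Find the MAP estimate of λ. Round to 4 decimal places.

λ̂_MAP = 0.3330

The Exponential(rate=λ) likelihood is ∝ λ^n e^(−λΣtᵢ). Here n = 7 and Σtᵢ = 2.56 + 7.96 + 4.71 + 5.22 + 1.51 + 8.47 + 9.61 = 40.04.
Posterior ∝ λ^7e^(−2λ) · λ^7e^(−40.04λ) = λ^14e^(−42.04λ), i.e. Gamma(15, 42.04).
Mode = (a−1)/b = 14/42.04 ≈ 0.3330.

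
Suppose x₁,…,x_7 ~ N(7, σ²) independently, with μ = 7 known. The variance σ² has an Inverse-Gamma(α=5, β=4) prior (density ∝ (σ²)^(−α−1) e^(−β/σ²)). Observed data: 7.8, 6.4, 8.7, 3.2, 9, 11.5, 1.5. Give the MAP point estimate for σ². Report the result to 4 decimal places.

Sum of squared deviations about the known mean: SS = (7.8−7)² + (6.4−7)² + (8.7−7)² + (3.2−7)² + (9−7)² + (11.5−7)² + (1.5−7)² = 72.83.
The Normal likelihood contributes (σ²)^(−n/2) exp(−SS/(2σ²)), so the posterior is Inverse-Gamma(α + n/2, β + SS/2) = Inverse-Gamma(8.5, 40.415).
The mode of Inverse-Gamma(a, b) is b/(a+1) = 40.415/9.5 ≈ 4.2542.

σ̂²_MAP = 4.2542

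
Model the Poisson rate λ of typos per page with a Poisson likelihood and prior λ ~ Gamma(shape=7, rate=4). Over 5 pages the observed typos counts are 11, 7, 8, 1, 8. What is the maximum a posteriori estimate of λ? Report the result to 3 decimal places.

Σxᵢ = 11+7+8+1+8 = 35, with n = 5.
Posterior ∝ λ^6e^(−4λ) · λ^35e^(−5λ) = λ^41e^(−9λ), i.e. Gamma(shape=42, rate=9).
The mode of a Gamma(a, b) with a ≥ 1 (shape–rate) is (a−1)/b = 41/9 ≈ 4.556.

λ̂_MAP = 4.556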